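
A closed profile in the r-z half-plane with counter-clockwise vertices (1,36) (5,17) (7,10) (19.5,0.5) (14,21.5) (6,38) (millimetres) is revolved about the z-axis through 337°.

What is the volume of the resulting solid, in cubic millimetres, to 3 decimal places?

Volume = 15915.674 mm³

Profile (r,z), 6 vertices: (1,36) (5,17) (7,10) (19.5,0.5) (14,21.5) (6,38)
edge 0: (1,36)→(5,17)  cross = 1·17 − 5·36 = -163.0000; (r_i+r_j)·cross = 6·-163.0000 = -978.0000
edge 1: (5,17)→(7,10)  cross = 5·10 − 7·17 = -69.0000; (r_i+r_j)·cross = 12·-69.0000 = -828.0000
edge 2: (7,10)→(19.5,0.5)  cross = 7·0.5 − 19.5·10 = -191.5000; (r_i+r_j)·cross = 26.5·-191.5000 = -5074.7500
edge 3: (19.5,0.5)→(14,21.5)  cross = 19.5·21.5 − 14·0.5 = 412.2500; (r_i+r_j)·cross = 33.5·412.2500 = 13810.3750
edge 4: (14,21.5)→(6,38)  cross = 14·38 − 6·21.5 = 403.0000; (r_i+r_j)·cross = 20·403.0000 = 8060.0000
edge 5: (6,38)→(1,36)  cross = 6·36 − 1·38 = 178.0000; (r_i+r_j)·cross = 7·178.0000 = 1246.0000
Σcross = 569.7500 → A = |Σcross|/2 = 284.8750 mm²
Σ(r_i+r_j)·cross = 16235.6250 → first moment M = |Σ|/6 = 2705.9375
R_c = M/A = 2705.9375/284.8750 = 9.4987 mm
θ = 337° = 5.881760 rad
V = θ·R_c·A = 5.881760·9.4987·284.8750 = 15915.674 mm³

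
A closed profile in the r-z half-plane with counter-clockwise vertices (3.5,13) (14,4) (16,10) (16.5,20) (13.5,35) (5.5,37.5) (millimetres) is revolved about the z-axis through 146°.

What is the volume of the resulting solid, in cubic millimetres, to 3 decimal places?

Profile (r,z), 6 vertices: (3.5,13) (14,4) (16,10) (16.5,20) (13.5,35) (5.5,37.5)
edge 0: (3.5,13)→(14,4)  cross = 3.5·4 − 14·13 = -168.0000; (r_i+r_j)·cross = 17.5·-168.0000 = -2940.0000
edge 1: (14,4)→(16,10)  cross = 14·10 − 16·4 = 76.0000; (r_i+r_j)·cross = 30·76.0000 = 2280.0000
edge 2: (16,10)→(16.5,20)  cross = 16·20 − 16.5·10 = 155.0000; (r_i+r_j)·cross = 32.5·155.0000 = 5037.5000
edge 3: (16.5,20)→(13.5,35)  cross = 16.5·35 − 13.5·20 = 307.5000; (r_i+r_j)·cross = 30·307.5000 = 9225.0000
edge 4: (13.5,35)→(5.5,37.5)  cross = 13.5·37.5 − 5.5·35 = 313.7500; (r_i+r_j)·cross = 19·313.7500 = 5961.2500
edge 5: (5.5,37.5)→(3.5,13)  cross = 5.5·13 − 3.5·37.5 = -59.7500; (r_i+r_j)·cross = 9·-59.7500 = -537.7500
Σcross = 624.5000 → A = |Σcross|/2 = 312.2500 mm²
Σ(r_i+r_j)·cross = 19026.0000 → first moment M = |Σ|/6 = 3171.0000
R_c = M/A = 3171.0000/312.2500 = 10.1553 mm
θ = 146° = 2.548181 rad
V = θ·R_c·A = 2.548181·10.1553·312.2500 = 8080.281 mm³

Volume = 8080.281 mm³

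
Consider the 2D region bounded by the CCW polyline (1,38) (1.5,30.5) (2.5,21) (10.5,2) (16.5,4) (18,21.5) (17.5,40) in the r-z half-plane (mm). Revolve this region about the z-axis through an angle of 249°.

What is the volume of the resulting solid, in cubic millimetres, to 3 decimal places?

Profile (r,z), 7 vertices: (1,38) (1.5,30.5) (2.5,21) (10.5,2) (16.5,4) (18,21.5) (17.5,40)
edge 0: (1,38)→(1.5,30.5)  cross = 1·30.5 − 1.5·38 = -26.5000; (r_i+r_j)·cross = 2.5·-26.5000 = -66.2500
edge 1: (1.5,30.5)→(2.5,21)  cross = 1.5·21 − 2.5·30.5 = -44.7500; (r_i+r_j)·cross = 4·-44.7500 = -179.0000
edge 2: (2.5,21)→(10.5,2)  cross = 2.5·2 − 10.5·21 = -215.5000; (r_i+r_j)·cross = 13·-215.5000 = -2801.5000
edge 3: (10.5,2)→(16.5,4)  cross = 10.5·4 − 16.5·2 = 9.0000; (r_i+r_j)·cross = 27·9.0000 = 243.0000
edge 4: (16.5,4)→(18,21.5)  cross = 16.5·21.5 − 18·4 = 282.7500; (r_i+r_j)·cross = 34.5·282.7500 = 9754.8750
edge 5: (18,21.5)→(17.5,40)  cross = 18·40 − 17.5·21.5 = 343.7500; (r_i+r_j)·cross = 35.5·343.7500 = 12203.1250
edge 6: (17.5,40)→(1,38)  cross = 17.5·38 − 1·40 = 625.0000; (r_i+r_j)·cross = 18.5·625.0000 = 11562.5000
Σcross = 973.7500 → A = |Σcross|/2 = 486.8750 mm²
Σ(r_i+r_j)·cross = 30716.7500 → first moment M = |Σ|/6 = 5119.4583
R_c = M/A = 5119.4583/486.8750 = 10.5149 mm
θ = 249° = 4.345870 rad
V = θ·R_c·A = 4.345870·10.5149·486.8750 = 22248.500 mm³

Volume = 22248.500 mm³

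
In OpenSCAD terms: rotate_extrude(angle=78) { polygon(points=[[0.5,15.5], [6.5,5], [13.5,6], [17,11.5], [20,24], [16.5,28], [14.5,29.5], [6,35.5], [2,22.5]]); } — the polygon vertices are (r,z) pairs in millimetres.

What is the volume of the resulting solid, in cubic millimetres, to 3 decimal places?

Volume = 5201.943 mm³

Profile (r,z), 9 vertices: (0.5,15.5) (6.5,5) (13.5,6) (17,11.5) (20,24) (16.5,28) (14.5,29.5) (6,35.5) (2,22.5)
edge 0: (0.5,15.5)→(6.5,5)  cross = 0.5·5 − 6.5·15.5 = -98.2500; (r_i+r_j)·cross = 7·-98.2500 = -687.7500
edge 1: (6.5,5)→(13.5,6)  cross = 6.5·6 − 13.5·5 = -28.5000; (r_i+r_j)·cross = 20·-28.5000 = -570.0000
edge 2: (13.5,6)→(17,11.5)  cross = 13.5·11.5 − 17·6 = 53.2500; (r_i+r_j)·cross = 30.5·53.2500 = 1624.1250
edge 3: (17,11.5)→(20,24)  cross = 17·24 − 20·11.5 = 178.0000; (r_i+r_j)·cross = 37·178.0000 = 6586.0000
edge 4: (20,24)→(16.5,28)  cross = 20·28 − 16.5·24 = 164.0000; (r_i+r_j)·cross = 36.5·164.0000 = 5986.0000
edge 5: (16.5,28)→(14.5,29.5)  cross = 16.5·29.5 − 14.5·28 = 80.7500; (r_i+r_j)·cross = 31·80.7500 = 2503.2500
edge 6: (14.5,29.5)→(6,35.5)  cross = 14.5·35.5 − 6·29.5 = 337.7500; (r_i+r_j)·cross = 20.5·337.7500 = 6923.8750
edge 7: (6,35.5)→(2,22.5)  cross = 6·22.5 − 2·35.5 = 64.0000; (r_i+r_j)·cross = 8·64.0000 = 512.0000
edge 8: (2,22.5)→(0.5,15.5)  cross = 2·15.5 − 0.5·22.5 = 19.7500; (r_i+r_j)·cross = 2.5·19.7500 = 49.3750
Σcross = 770.7500 → A = |Σcross|/2 = 385.3750 mm²
Σ(r_i+r_j)·cross = 22926.8750 → first moment M = |Σ|/6 = 3821.1458
R_c = M/A = 3821.1458/385.3750 = 9.9154 mm
θ = 78° = 1.361357 rad
V = θ·R_c·A = 1.361357·9.9154·385.3750 = 5201.943 mm³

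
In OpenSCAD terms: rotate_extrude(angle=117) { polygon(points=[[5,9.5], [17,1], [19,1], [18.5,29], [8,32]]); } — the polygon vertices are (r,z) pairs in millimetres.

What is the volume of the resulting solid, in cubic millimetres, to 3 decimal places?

Profile (r,z), 5 vertices: (5,9.5) (17,1) (19,1) (18.5,29) (8,32)
edge 0: (5,9.5)→(17,1)  cross = 5·1 − 17·9.5 = -156.5000; (r_i+r_j)·cross = 22·-156.5000 = -3443.0000
edge 1: (17,1)→(19,1)  cross = 17·1 − 19·1 = -2.0000; (r_i+r_j)·cross = 36·-2.0000 = -72.0000
edge 2: (19,1)→(18.5,29)  cross = 19·29 − 18.5·1 = 532.5000; (r_i+r_j)·cross = 37.5·532.5000 = 19968.7500
edge 3: (18.5,29)→(8,32)  cross = 18.5·32 − 8·29 = 360.0000; (r_i+r_j)·cross = 26.5·360.0000 = 9540.0000
edge 4: (8,32)→(5,9.5)  cross = 8·9.5 − 5·32 = -84.0000; (r_i+r_j)·cross = 13·-84.0000 = -1092.0000
Σcross = 650.0000 → A = |Σcross|/2 = 325.0000 mm²
Σ(r_i+r_j)·cross = 24901.7500 → first moment M = |Σ|/6 = 4150.2917
R_c = M/A = 4150.2917/325.0000 = 12.7701 mm
θ = 117° = 2.042035 rad
V = θ·R_c·A = 2.042035·12.7701·325.0000 = 8475.042 mm³

Volume = 8475.042 mm³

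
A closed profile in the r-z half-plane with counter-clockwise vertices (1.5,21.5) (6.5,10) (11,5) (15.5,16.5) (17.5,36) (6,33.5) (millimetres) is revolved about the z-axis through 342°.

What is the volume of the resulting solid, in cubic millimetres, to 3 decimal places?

Volume = 18482.592 mm³

Profile (r,z), 6 vertices: (1.5,21.5) (6.5,10) (11,5) (15.5,16.5) (17.5,36) (6,33.5)
edge 0: (1.5,21.5)→(6.5,10)  cross = 1.5·10 − 6.5·21.5 = -124.7500; (r_i+r_j)·cross = 8·-124.7500 = -998.0000
edge 1: (6.5,10)→(11,5)  cross = 6.5·5 − 11·10 = -77.5000; (r_i+r_j)·cross = 17.5·-77.5000 = -1356.2500
edge 2: (11,5)→(15.5,16.5)  cross = 11·16.5 − 15.5·5 = 104.0000; (r_i+r_j)·cross = 26.5·104.0000 = 2756.0000
edge 3: (15.5,16.5)→(17.5,36)  cross = 15.5·36 − 17.5·16.5 = 269.2500; (r_i+r_j)·cross = 33·269.2500 = 8885.2500
edge 4: (17.5,36)→(6,33.5)  cross = 17.5·33.5 − 6·36 = 370.2500; (r_i+r_j)·cross = 23.5·370.2500 = 8700.8750
edge 5: (6,33.5)→(1.5,21.5)  cross = 6·21.5 − 1.5·33.5 = 78.7500; (r_i+r_j)·cross = 7.5·78.7500 = 590.6250
Σcross = 620.0000 → A = |Σcross|/2 = 310.0000 mm²
Σ(r_i+r_j)·cross = 18578.5000 → first moment M = |Σ|/6 = 3096.4167
R_c = M/A = 3096.4167/310.0000 = 9.9884 mm
θ = 342° = 5.969026 rad
V = θ·R_c·A = 5.969026·9.9884·310.0000 = 18482.592 mm³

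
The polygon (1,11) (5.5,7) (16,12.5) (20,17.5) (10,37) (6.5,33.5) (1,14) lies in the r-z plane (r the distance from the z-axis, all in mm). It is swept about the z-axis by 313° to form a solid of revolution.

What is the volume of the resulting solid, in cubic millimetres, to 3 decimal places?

Profile (r,z), 7 vertices: (1,11) (5.5,7) (16,12.5) (20,17.5) (10,37) (6.5,33.5) (1,14)
edge 0: (1,11)→(5.5,7)  cross = 1·7 − 5.5·11 = -53.5000; (r_i+r_j)·cross = 6.5·-53.5000 = -347.7500
edge 1: (5.5,7)→(16,12.5)  cross = 5.5·12.5 − 16·7 = -43.2500; (r_i+r_j)·cross = 21.5·-43.2500 = -929.8750
edge 2: (16,12.5)→(20,17.5)  cross = 16·17.5 − 20·12.5 = 30.0000; (r_i+r_j)·cross = 36·30.0000 = 1080.0000
edge 3: (20,17.5)→(10,37)  cross = 20·37 − 10·17.5 = 565.0000; (r_i+r_j)·cross = 30·565.0000 = 16950.0000
edge 4: (10,37)→(6.5,33.5)  cross = 10·33.5 − 6.5·37 = 94.5000; (r_i+r_j)·cross = 16.5·94.5000 = 1559.2500
edge 5: (6.5,33.5)→(1,14)  cross = 6.5·14 − 1·33.5 = 57.5000; (r_i+r_j)·cross = 7.5·57.5000 = 431.2500
edge 6: (1,14)→(1,11)  cross = 1·11 − 1·14 = -3.0000; (r_i+r_j)·cross = 2·-3.0000 = -6.0000
Σcross = 647.2500 → A = |Σcross|/2 = 323.6250 mm²
Σ(r_i+r_j)·cross = 18736.8750 → first moment M = |Σ|/6 = 3122.8125
R_c = M/A = 3122.8125/323.6250 = 9.6495 mm
θ = 313° = 5.462881 rad
V = θ·R_c·A = 5.462881·9.6495·323.6250 = 17059.552 mm³

Volume = 17059.552 mm³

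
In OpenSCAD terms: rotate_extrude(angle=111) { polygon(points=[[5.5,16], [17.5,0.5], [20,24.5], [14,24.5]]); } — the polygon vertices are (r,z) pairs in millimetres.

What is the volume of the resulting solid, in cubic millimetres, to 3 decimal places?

Profile (r,z), 4 vertices: (5.5,16) (17.5,0.5) (20,24.5) (14,24.5)
edge 0: (5.5,16)→(17.5,0.5)  cross = 5.5·0.5 − 17.5·16 = -277.2500; (r_i+r_j)·cross = 23·-277.2500 = -6376.7500
edge 1: (17.5,0.5)→(20,24.5)  cross = 17.5·24.5 − 20·0.5 = 418.7500; (r_i+r_j)·cross = 37.5·418.7500 = 15703.1250
edge 2: (20,24.5)→(14,24.5)  cross = 20·24.5 − 14·24.5 = 147.0000; (r_i+r_j)·cross = 34·147.0000 = 4998.0000
edge 3: (14,24.5)→(5.5,16)  cross = 14·16 − 5.5·24.5 = 89.2500; (r_i+r_j)·cross = 19.5·89.2500 = 1740.3750
Σcross = 377.7500 → A = |Σcross|/2 = 188.8750 mm²
Σ(r_i+r_j)·cross = 16064.7500 → first moment M = |Σ|/6 = 2677.4583
R_c = M/A = 2677.4583/188.8750 = 14.1758 mm
θ = 111° = 1.937315 rad
V = θ·R_c·A = 1.937315·14.1758·188.8750 = 5187.081 mm³

Volume = 5187.081 mm³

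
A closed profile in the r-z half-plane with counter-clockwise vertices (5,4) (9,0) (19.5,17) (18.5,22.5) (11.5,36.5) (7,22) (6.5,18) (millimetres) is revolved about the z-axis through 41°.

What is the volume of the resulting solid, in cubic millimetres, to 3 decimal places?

Volume = 2392.588 mm³

Profile (r,z), 7 vertices: (5,4) (9,0) (19.5,17) (18.5,22.5) (11.5,36.5) (7,22) (6.5,18)
edge 0: (5,4)→(9,0)  cross = 5·0 − 9·4 = -36.0000; (r_i+r_j)·cross = 14·-36.0000 = -504.0000
edge 1: (9,0)→(19.5,17)  cross = 9·17 − 19.5·0 = 153.0000; (r_i+r_j)·cross = 28.5·153.0000 = 4360.5000
edge 2: (19.5,17)→(18.5,22.5)  cross = 19.5·22.5 − 18.5·17 = 124.2500; (r_i+r_j)·cross = 38·124.2500 = 4721.5000
edge 3: (18.5,22.5)→(11.5,36.5)  cross = 18.5·36.5 − 11.5·22.5 = 416.5000; (r_i+r_j)·cross = 30·416.5000 = 12495.0000
edge 4: (11.5,36.5)→(7,22)  cross = 11.5·22 − 7·36.5 = -2.5000; (r_i+r_j)·cross = 18.5·-2.5000 = -46.2500
edge 5: (7,22)→(6.5,18)  cross = 7·18 − 6.5·22 = -17.0000; (r_i+r_j)·cross = 13.5·-17.0000 = -229.5000
edge 6: (6.5,18)→(5,4)  cross = 6.5·4 − 5·18 = -64.0000; (r_i+r_j)·cross = 11.5·-64.0000 = -736.0000
Σcross = 574.2500 → A = |Σcross|/2 = 287.1250 mm²
Σ(r_i+r_j)·cross = 20061.2500 → first moment M = |Σ|/6 = 3343.5417
R_c = M/A = 3343.5417/287.1250 = 11.6449 mm
θ = 41° = 0.715585 rad
V = θ·R_c·A = 0.715585·11.6449·287.1250 = 2392.588 mm³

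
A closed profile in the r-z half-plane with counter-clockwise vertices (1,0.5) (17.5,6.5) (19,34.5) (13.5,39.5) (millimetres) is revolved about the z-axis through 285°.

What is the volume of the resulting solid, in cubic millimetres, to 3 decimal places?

Profile (r,z), 4 vertices: (1,0.5) (17.5,6.5) (19,34.5) (13.5,39.5)
edge 0: (1,0.5)→(17.5,6.5)  cross = 1·6.5 − 17.5·0.5 = -2.2500; (r_i+r_j)·cross = 18.5·-2.2500 = -41.6250
edge 1: (17.5,6.5)→(19,34.5)  cross = 17.5·34.5 − 19·6.5 = 480.2500; (r_i+r_j)·cross = 36.5·480.2500 = 17529.1250
edge 2: (19,34.5)→(13.5,39.5)  cross = 19·39.5 − 13.5·34.5 = 284.7500; (r_i+r_j)·cross = 32.5·284.7500 = 9254.3750
edge 3: (13.5,39.5)→(1,0.5)  cross = 13.5·0.5 − 1·39.5 = -32.7500; (r_i+r_j)·cross = 14.5·-32.7500 = -474.8750
Σcross = 730.0000 → A = |Σcross|/2 = 365.0000 mm²
Σ(r_i+r_j)·cross = 26267.0000 → first moment M = |Σ|/6 = 4377.8333
R_c = M/A = 4377.8333/365.0000 = 11.9941 mm
θ = 285° = 4.974188 rad
V = θ·R_c·A = 4.974188·11.9941·365.0000 = 21776.168 mm³

Volume = 21776.168 mm³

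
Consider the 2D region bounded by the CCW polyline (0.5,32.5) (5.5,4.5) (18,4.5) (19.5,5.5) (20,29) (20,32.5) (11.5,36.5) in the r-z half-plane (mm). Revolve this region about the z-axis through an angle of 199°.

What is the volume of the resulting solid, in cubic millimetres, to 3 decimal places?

Volume = 19867.385 mm³

Profile (r,z), 7 vertices: (0.5,32.5) (5.5,4.5) (18,4.5) (19.5,5.5) (20,29) (20,32.5) (11.5,36.5)
edge 0: (0.5,32.5)→(5.5,4.5)  cross = 0.5·4.5 − 5.5·32.5 = -176.5000; (r_i+r_j)·cross = 6·-176.5000 = -1059.0000
edge 1: (5.5,4.5)→(18,4.5)  cross = 5.5·4.5 − 18·4.5 = -56.2500; (r_i+r_j)·cross = 23.5·-56.2500 = -1321.8750
edge 2: (18,4.5)→(19.5,5.5)  cross = 18·5.5 − 19.5·4.5 = 11.2500; (r_i+r_j)·cross = 37.5·11.2500 = 421.8750
edge 3: (19.5,5.5)→(20,29)  cross = 19.5·29 − 20·5.5 = 455.5000; (r_i+r_j)·cross = 39.5·455.5000 = 17992.2500
edge 4: (20,29)→(20,32.5)  cross = 20·32.5 − 20·29 = 70.0000; (r_i+r_j)·cross = 40·70.0000 = 2800.0000
edge 5: (20,32.5)→(11.5,36.5)  cross = 20·36.5 − 11.5·32.5 = 356.2500; (r_i+r_j)·cross = 31.5·356.2500 = 11221.8750
edge 6: (11.5,36.5)→(0.5,32.5)  cross = 11.5·32.5 − 0.5·36.5 = 355.5000; (r_i+r_j)·cross = 12·355.5000 = 4266.0000
Σcross = 1015.7500 → A = |Σcross|/2 = 507.8750 mm²
Σ(r_i+r_j)·cross = 34321.1250 → first moment M = |Σ|/6 = 5720.1875
R_c = M/A = 5720.1875/507.8750 = 11.2630 mm
θ = 199° = 3.473205 rad
V = θ·R_c·A = 3.473205·11.2630·507.8750 = 19867.385 mm³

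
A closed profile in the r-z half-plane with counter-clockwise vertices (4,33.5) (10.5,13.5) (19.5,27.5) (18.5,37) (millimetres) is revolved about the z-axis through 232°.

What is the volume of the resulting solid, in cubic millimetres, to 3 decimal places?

Profile (r,z), 4 vertices: (4,33.5) (10.5,13.5) (19.5,27.5) (18.5,37)
edge 0: (4,33.5)→(10.5,13.5)  cross = 4·13.5 − 10.5·33.5 = -297.7500; (r_i+r_j)·cross = 14.5·-297.7500 = -4317.3750
edge 1: (10.5,13.5)→(19.5,27.5)  cross = 10.5·27.5 − 19.5·13.5 = 25.5000; (r_i+r_j)·cross = 30·25.5000 = 765.0000
edge 2: (19.5,27.5)→(18.5,37)  cross = 19.5·37 − 18.5·27.5 = 212.7500; (r_i+r_j)·cross = 38·212.7500 = 8084.5000
edge 3: (18.5,37)→(4,33.5)  cross = 18.5·33.5 − 4·37 = 471.7500; (r_i+r_j)·cross = 22.5·471.7500 = 10614.3750
Σcross = 412.2500 → A = |Σcross|/2 = 206.1250 mm²
Σ(r_i+r_j)·cross = 15146.5000 → first moment M = |Σ|/6 = 2524.4167
R_c = M/A = 2524.4167/206.1250 = 12.2470 mm
θ = 232° = 4.049164 rad
V = θ·R_c·A = 4.049164·12.2470·206.1250 = 10221.777 mm³

Volume = 10221.777 mm³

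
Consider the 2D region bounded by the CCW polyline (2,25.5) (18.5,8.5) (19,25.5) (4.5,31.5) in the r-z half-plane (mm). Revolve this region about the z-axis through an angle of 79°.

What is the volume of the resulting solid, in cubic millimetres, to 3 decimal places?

Profile (r,z), 4 vertices: (2,25.5) (18.5,8.5) (19,25.5) (4.5,31.5)
edge 0: (2,25.5)→(18.5,8.5)  cross = 2·8.5 − 18.5·25.5 = -454.7500; (r_i+r_j)·cross = 20.5·-454.7500 = -9322.3750
edge 1: (18.5,8.5)→(19,25.5)  cross = 18.5·25.5 − 19·8.5 = 310.2500; (r_i+r_j)·cross = 37.5·310.2500 = 11634.3750
edge 2: (19,25.5)→(4.5,31.5)  cross = 19·31.5 − 4.5·25.5 = 483.7500; (r_i+r_j)·cross = 23.5·483.7500 = 11368.1250
edge 3: (4.5,31.5)→(2,25.5)  cross = 4.5·25.5 − 2·31.5 = 51.7500; (r_i+r_j)·cross = 6.5·51.7500 = 336.3750
Σcross = 391.0000 → A = |Σcross|/2 = 195.5000 mm²
Σ(r_i+r_j)·cross = 14016.5000 → first moment M = |Σ|/6 = 2336.0833
R_c = M/A = 2336.0833/195.5000 = 11.9493 mm
θ = 79° = 1.378810 rad
V = θ·R_c·A = 1.378810·11.9493·195.5000 = 3221.015 mm³

Volume = 3221.015 mm³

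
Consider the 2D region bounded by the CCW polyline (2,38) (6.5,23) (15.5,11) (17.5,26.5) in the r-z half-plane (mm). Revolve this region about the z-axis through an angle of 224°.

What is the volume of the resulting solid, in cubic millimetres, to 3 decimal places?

Profile (r,z), 4 vertices: (2,38) (6.5,23) (15.5,11) (17.5,26.5)
edge 0: (2,38)→(6.5,23)  cross = 2·23 − 6.5·38 = -201.0000; (r_i+r_j)·cross = 8.5·-201.0000 = -1708.5000
edge 1: (6.5,23)→(15.5,11)  cross = 6.5·11 − 15.5·23 = -285.0000; (r_i+r_j)·cross = 22·-285.0000 = -6270.0000
edge 2: (15.5,11)→(17.5,26.5)  cross = 15.5·26.5 − 17.5·11 = 218.2500; (r_i+r_j)·cross = 33·218.2500 = 7202.2500
edge 3: (17.5,26.5)→(2,38)  cross = 17.5·38 − 2·26.5 = 612.0000; (r_i+r_j)·cross = 19.5·612.0000 = 11934.0000
Σcross = 344.2500 → A = |Σcross|/2 = 172.1250 mm²
Σ(r_i+r_j)·cross = 11157.7500 → first moment M = |Σ|/6 = 1859.6250
R_c = M/A = 1859.6250/172.1250 = 10.8039 mm
θ = 224° = 3.909538 rad
V = θ·R_c·A = 3.909538·10.8039·172.1250 = 7270.274 mm³

Volume = 7270.274 mm³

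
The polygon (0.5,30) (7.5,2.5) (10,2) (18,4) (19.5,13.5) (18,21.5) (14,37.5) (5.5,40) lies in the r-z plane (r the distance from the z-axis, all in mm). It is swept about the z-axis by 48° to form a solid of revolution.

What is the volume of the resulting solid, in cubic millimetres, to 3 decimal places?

Profile (r,z), 8 vertices: (0.5,30) (7.5,2.5) (10,2) (18,4) (19.5,13.5) (18,21.5) (14,37.5) (5.5,40)
edge 0: (0.5,30)→(7.5,2.5)  cross = 0.5·2.5 − 7.5·30 = -223.7500; (r_i+r_j)·cross = 8·-223.7500 = -1790.0000
edge 1: (7.5,2.5)→(10,2)  cross = 7.5·2 − 10·2.5 = -10.0000; (r_i+r_j)·cross = 17.5·-10.0000 = -175.0000
edge 2: (10,2)→(18,4)  cross = 10·4 − 18·2 = 4.0000; (r_i+r_j)·cross = 28·4.0000 = 112.0000
edge 3: (18,4)→(19.5,13.5)  cross = 18·13.5 − 19.5·4 = 165.0000; (r_i+r_j)·cross = 37.5·165.0000 = 6187.5000
edge 4: (19.5,13.5)→(18,21.5)  cross = 19.5·21.5 − 18·13.5 = 176.2500; (r_i+r_j)·cross = 37.5·176.2500 = 6609.3750
edge 5: (18,21.5)→(14,37.5)  cross = 18·37.5 − 14·21.5 = 374.0000; (r_i+r_j)·cross = 32·374.0000 = 11968.0000
edge 6: (14,37.5)→(5.5,40)  cross = 14·40 − 5.5·37.5 = 353.7500; (r_i+r_j)·cross = 19.5·353.7500 = 6898.1250
edge 7: (5.5,40)→(0.5,30)  cross = 5.5·30 − 0.5·40 = 145.0000; (r_i+r_j)·cross = 6·145.0000 = 870.0000
Σcross = 984.2500 → A = |Σcross|/2 = 492.1250 mm²
Σ(r_i+r_j)·cross = 30680.0000 → first moment M = |Σ|/6 = 5113.3333
R_c = M/A = 5113.3333/492.1250 = 10.3903 mm
θ = 48° = 0.837758 rad
V = θ·R_c·A = 0.837758·10.3903·492.1250 = 4283.736 mm³

Volume = 4283.736 mm³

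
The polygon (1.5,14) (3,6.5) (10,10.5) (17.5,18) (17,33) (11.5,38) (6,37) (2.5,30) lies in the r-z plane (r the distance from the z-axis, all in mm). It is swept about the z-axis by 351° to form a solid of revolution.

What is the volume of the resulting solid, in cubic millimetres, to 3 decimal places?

Volume = 20867.813 mm³

Profile (r,z), 8 vertices: (1.5,14) (3,6.5) (10,10.5) (17.5,18) (17,33) (11.5,38) (6,37) (2.5,30)
edge 0: (1.5,14)→(3,6.5)  cross = 1.5·6.5 − 3·14 = -32.2500; (r_i+r_j)·cross = 4.5·-32.2500 = -145.1250
edge 1: (3,6.5)→(10,10.5)  cross = 3·10.5 − 10·6.5 = -33.5000; (r_i+r_j)·cross = 13·-33.5000 = -435.5000
edge 2: (10,10.5)→(17.5,18)  cross = 10·18 − 17.5·10.5 = -3.7500; (r_i+r_j)·cross = 27.5·-3.7500 = -103.1250
edge 3: (17.5,18)→(17,33)  cross = 17.5·33 − 17·18 = 271.5000; (r_i+r_j)·cross = 34.5·271.5000 = 9366.7500
edge 4: (17,33)→(11.5,38)  cross = 17·38 − 11.5·33 = 266.5000; (r_i+r_j)·cross = 28.5·266.5000 = 7595.2500
edge 5: (11.5,38)→(6,37)  cross = 11.5·37 − 6·38 = 197.5000; (r_i+r_j)·cross = 17.5·197.5000 = 3456.2500
edge 6: (6,37)→(2.5,30)  cross = 6·30 − 2.5·37 = 87.5000; (r_i+r_j)·cross = 8.5·87.5000 = 743.7500
edge 7: (2.5,30)→(1.5,14)  cross = 2.5·14 − 1.5·30 = -10.0000; (r_i+r_j)·cross = 4·-10.0000 = -40.0000
Σcross = 743.5000 → A = |Σcross|/2 = 371.7500 mm²
Σ(r_i+r_j)·cross = 20438.2500 → first moment M = |Σ|/6 = 3406.3750
R_c = M/A = 3406.3750/371.7500 = 9.1631 mm
θ = 351° = 6.126106 rad
V = θ·R_c·A = 6.126106·9.1631·371.7500 = 20867.813 mm³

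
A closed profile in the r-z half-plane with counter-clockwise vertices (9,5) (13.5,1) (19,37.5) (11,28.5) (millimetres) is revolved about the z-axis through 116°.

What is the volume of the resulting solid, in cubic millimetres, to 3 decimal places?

Profile (r,z), 4 vertices: (9,5) (13.5,1) (19,37.5) (11,28.5)
edge 0: (9,5)→(13.5,1)  cross = 9·1 − 13.5·5 = -58.5000; (r_i+r_j)·cross = 22.5·-58.5000 = -1316.2500
edge 1: (13.5,1)→(19,37.5)  cross = 13.5·37.5 − 19·1 = 487.2500; (r_i+r_j)·cross = 32.5·487.2500 = 15835.6250
edge 2: (19,37.5)→(11,28.5)  cross = 19·28.5 − 11·37.5 = 129.0000; (r_i+r_j)·cross = 30·129.0000 = 3870.0000
edge 3: (11,28.5)→(9,5)  cross = 11·5 − 9·28.5 = -201.5000; (r_i+r_j)·cross = 20·-201.5000 = -4030.0000
Σcross = 356.2500 → A = |Σcross|/2 = 178.1250 mm²
Σ(r_i+r_j)·cross = 14359.3750 → first moment M = |Σ|/6 = 2393.2292
R_c = M/A = 2393.2292/178.1250 = 13.4357 mm
θ = 116° = 2.024582 rad
V = θ·R_c·A = 2.024582·13.4357·178.1250 = 4845.289 mm³

Volume = 4845.289 mm³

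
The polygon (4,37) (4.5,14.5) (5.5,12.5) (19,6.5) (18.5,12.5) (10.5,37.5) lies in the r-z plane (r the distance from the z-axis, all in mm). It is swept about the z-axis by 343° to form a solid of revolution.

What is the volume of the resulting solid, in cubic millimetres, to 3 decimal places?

Volume = 18026.786 mm³

Profile (r,z), 6 vertices: (4,37) (4.5,14.5) (5.5,12.5) (19,6.5) (18.5,12.5) (10.5,37.5)
edge 0: (4,37)→(4.5,14.5)  cross = 4·14.5 − 4.5·37 = -108.5000; (r_i+r_j)·cross = 8.5·-108.5000 = -922.2500
edge 1: (4.5,14.5)→(5.5,12.5)  cross = 4.5·12.5 − 5.5·14.5 = -23.5000; (r_i+r_j)·cross = 10·-23.5000 = -235.0000
edge 2: (5.5,12.5)→(19,6.5)  cross = 5.5·6.5 − 19·12.5 = -201.7500; (r_i+r_j)·cross = 24.5·-201.7500 = -4942.8750
edge 3: (19,6.5)→(18.5,12.5)  cross = 19·12.5 − 18.5·6.5 = 117.2500; (r_i+r_j)·cross = 37.5·117.2500 = 4396.8750
edge 4: (18.5,12.5)→(10.5,37.5)  cross = 18.5·37.5 − 10.5·12.5 = 562.5000; (r_i+r_j)·cross = 29·562.5000 = 16312.5000
edge 5: (10.5,37.5)→(4,37)  cross = 10.5·37 − 4·37.5 = 238.5000; (r_i+r_j)·cross = 14.5·238.5000 = 3458.2500
Σcross = 584.5000 → A = |Σcross|/2 = 292.2500 mm²
Σ(r_i+r_j)·cross = 18067.5000 → first moment M = |Σ|/6 = 3011.2500
R_c = M/A = 3011.2500/292.2500 = 10.3037 mm
θ = 343° = 5.986479 rad
V = θ·R_c·A = 5.986479·10.3037·292.2500 = 18026.786 mm³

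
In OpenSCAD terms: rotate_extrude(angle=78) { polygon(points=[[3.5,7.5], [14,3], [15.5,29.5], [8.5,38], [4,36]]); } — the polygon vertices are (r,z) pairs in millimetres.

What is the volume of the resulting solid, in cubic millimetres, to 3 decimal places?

Volume = 4193.206 mm³

Profile (r,z), 5 vertices: (3.5,7.5) (14,3) (15.5,29.5) (8.5,38) (4,36)
edge 0: (3.5,7.5)→(14,3)  cross = 3.5·3 − 14·7.5 = -94.5000; (r_i+r_j)·cross = 17.5·-94.5000 = -1653.7500
edge 1: (14,3)→(15.5,29.5)  cross = 14·29.5 − 15.5·3 = 366.5000; (r_i+r_j)·cross = 29.5·366.5000 = 10811.7500
edge 2: (15.5,29.5)→(8.5,38)  cross = 15.5·38 − 8.5·29.5 = 338.2500; (r_i+r_j)·cross = 24·338.2500 = 8118.0000
edge 3: (8.5,38)→(4,36)  cross = 8.5·36 − 4·38 = 154.0000; (r_i+r_j)·cross = 12.5·154.0000 = 1925.0000
edge 4: (4,36)→(3.5,7.5)  cross = 4·7.5 − 3.5·36 = -96.0000; (r_i+r_j)·cross = 7.5·-96.0000 = -720.0000
Σcross = 668.2500 → A = |Σcross|/2 = 334.1250 mm²
Σ(r_i+r_j)·cross = 18481.0000 → first moment M = |Σ|/6 = 3080.1667
R_c = M/A = 3080.1667/334.1250 = 9.2186 mm
θ = 78° = 1.361357 rad
V = θ·R_c·A = 1.361357·9.2186·334.1250 = 4193.206 mm³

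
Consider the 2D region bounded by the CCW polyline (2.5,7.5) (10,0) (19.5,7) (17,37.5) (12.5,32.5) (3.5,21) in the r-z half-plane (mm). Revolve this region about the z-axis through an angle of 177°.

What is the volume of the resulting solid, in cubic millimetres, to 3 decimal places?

Volume = 14502.789 mm³

Profile (r,z), 6 vertices: (2.5,7.5) (10,0) (19.5,7) (17,37.5) (12.5,32.5) (3.5,21)
edge 0: (2.5,7.5)→(10,0)  cross = 2.5·0 − 10·7.5 = -75.0000; (r_i+r_j)·cross = 12.5·-75.0000 = -937.5000
edge 1: (10,0)→(19.5,7)  cross = 10·7 − 19.5·0 = 70.0000; (r_i+r_j)·cross = 29.5·70.0000 = 2065.0000
edge 2: (19.5,7)→(17,37.5)  cross = 19.5·37.5 − 17·7 = 612.2500; (r_i+r_j)·cross = 36.5·612.2500 = 22347.1250
edge 3: (17,37.5)→(12.5,32.5)  cross = 17·32.5 − 12.5·37.5 = 83.7500; (r_i+r_j)·cross = 29.5·83.7500 = 2470.6250
edge 4: (12.5,32.5)→(3.5,21)  cross = 12.5·21 − 3.5·32.5 = 148.7500; (r_i+r_j)·cross = 16·148.7500 = 2380.0000
edge 5: (3.5,21)→(2.5,7.5)  cross = 3.5·7.5 − 2.5·21 = -26.2500; (r_i+r_j)·cross = 6·-26.2500 = -157.5000
Σcross = 813.5000 → A = |Σcross|/2 = 406.7500 mm²
Σ(r_i+r_j)·cross = 28167.7500 → first moment M = |Σ|/6 = 4694.6250
R_c = M/A = 4694.6250/406.7500 = 11.5418 mm
θ = 177° = 3.089233 rad
V = θ·R_c·A = 3.089233·11.5418·406.7500 = 14502.789 mm³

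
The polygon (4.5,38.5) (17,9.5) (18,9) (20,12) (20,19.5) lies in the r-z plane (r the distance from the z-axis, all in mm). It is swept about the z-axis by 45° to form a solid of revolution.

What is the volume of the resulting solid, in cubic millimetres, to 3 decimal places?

Profile (r,z), 5 vertices: (4.5,38.5) (17,9.5) (18,9) (20,12) (20,19.5)
edge 0: (4.5,38.5)→(17,9.5)  cross = 4.5·9.5 − 17·38.5 = -611.7500; (r_i+r_j)·cross = 21.5·-611.7500 = -13152.6250
edge 1: (17,9.5)→(18,9)  cross = 17·9 − 18·9.5 = -18.0000; (r_i+r_j)·cross = 35·-18.0000 = -630.0000
edge 2: (18,9)→(20,12)  cross = 18·12 − 20·9 = 36.0000; (r_i+r_j)·cross = 38·36.0000 = 1368.0000
edge 3: (20,12)→(20,19.5)  cross = 20·19.5 − 20·12 = 150.0000; (r_i+r_j)·cross = 40·150.0000 = 6000.0000
edge 4: (20,19.5)→(4.5,38.5)  cross = 20·38.5 − 4.5·19.5 = 682.2500; (r_i+r_j)·cross = 24.5·682.2500 = 16715.1250
Σcross = 238.5000 → A = |Σcross|/2 = 119.2500 mm²
Σ(r_i+r_j)·cross = 10300.5000 → first moment M = |Σ|/6 = 1716.7500
R_c = M/A = 1716.7500/119.2500 = 14.3962 mm
θ = 45° = 0.785398 rad
V = θ·R_c·A = 0.785398·14.3962·119.2500 = 1348.332 mm³

Volume = 1348.332 mm³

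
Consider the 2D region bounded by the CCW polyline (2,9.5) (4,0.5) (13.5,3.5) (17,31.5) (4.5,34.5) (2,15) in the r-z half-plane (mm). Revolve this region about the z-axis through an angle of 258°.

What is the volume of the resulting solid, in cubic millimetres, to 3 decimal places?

Profile (r,z), 6 vertices: (2,9.5) (4,0.5) (13.5,3.5) (17,31.5) (4.5,34.5) (2,15)
edge 0: (2,9.5)→(4,0.5)  cross = 2·0.5 − 4·9.5 = -37.0000; (r_i+r_j)·cross = 6·-37.0000 = -222.0000
edge 1: (4,0.5)→(13.5,3.5)  cross = 4·3.5 − 13.5·0.5 = 7.2500; (r_i+r_j)·cross = 17.5·7.2500 = 126.8750
edge 2: (13.5,3.5)→(17,31.5)  cross = 13.5·31.5 − 17·3.5 = 365.7500; (r_i+r_j)·cross = 30.5·365.7500 = 11155.3750
edge 3: (17,31.5)→(4.5,34.5)  cross = 17·34.5 − 4.5·31.5 = 444.7500; (r_i+r_j)·cross = 21.5·444.7500 = 9562.1250
edge 4: (4.5,34.5)→(2,15)  cross = 4.5·15 − 2·34.5 = -1.5000; (r_i+r_j)·cross = 6.5·-1.5000 = -9.7500
edge 5: (2,15)→(2,9.5)  cross = 2·9.5 − 2·15 = -11.0000; (r_i+r_j)·cross = 4·-11.0000 = -44.0000
Σcross = 768.2500 → A = |Σcross|/2 = 384.1250 mm²
Σ(r_i+r_j)·cross = 20568.6250 → first moment M = |Σ|/6 = 3428.1042
R_c = M/A = 3428.1042/384.1250 = 8.9244 mm
θ = 258° = 4.502949 rad
V = θ·R_c·A = 4.502949·8.9244·384.1250 = 15436.580 mm³

Volume = 15436.580 mm³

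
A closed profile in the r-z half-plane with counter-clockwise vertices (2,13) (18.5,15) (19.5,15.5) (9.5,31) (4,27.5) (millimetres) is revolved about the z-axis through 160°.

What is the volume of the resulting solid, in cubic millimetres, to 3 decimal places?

Profile (r,z), 5 vertices: (2,13) (18.5,15) (19.5,15.5) (9.5,31) (4,27.5)
edge 0: (2,13)→(18.5,15)  cross = 2·15 − 18.5·13 = -210.5000; (r_i+r_j)·cross = 20.5·-210.5000 = -4315.2500
edge 1: (18.5,15)→(19.5,15.5)  cross = 18.5·15.5 − 19.5·15 = -5.7500; (r_i+r_j)·cross = 38·-5.7500 = -218.5000
edge 2: (19.5,15.5)→(9.5,31)  cross = 19.5·31 − 9.5·15.5 = 457.2500; (r_i+r_j)·cross = 29·457.2500 = 13260.2500
edge 3: (9.5,31)→(4,27.5)  cross = 9.5·27.5 − 4·31 = 137.2500; (r_i+r_j)·cross = 13.5·137.2500 = 1852.8750
edge 4: (4,27.5)→(2,13)  cross = 4·13 − 2·27.5 = -3.0000; (r_i+r_j)·cross = 6·-3.0000 = -18.0000
Σcross = 375.2500 → A = |Σcross|/2 = 187.6250 mm²
Σ(r_i+r_j)·cross = 10561.3750 → first moment M = |Σ|/6 = 1760.2292
R_c = M/A = 1760.2292/187.6250 = 9.3816 mm
θ = 160° = 2.792527 rad
V = θ·R_c·A = 2.792527·9.3816·187.6250 = 4915.487 mm³

Volume = 4915.487 mm³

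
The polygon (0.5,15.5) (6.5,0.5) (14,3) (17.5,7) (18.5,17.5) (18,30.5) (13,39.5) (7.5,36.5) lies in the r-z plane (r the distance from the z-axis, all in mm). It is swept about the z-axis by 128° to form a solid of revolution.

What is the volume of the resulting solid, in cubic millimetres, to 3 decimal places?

Volume = 11406.262 mm³

Profile (r,z), 8 vertices: (0.5,15.5) (6.5,0.5) (14,3) (17.5,7) (18.5,17.5) (18,30.5) (13,39.5) (7.5,36.5)
edge 0: (0.5,15.5)→(6.5,0.5)  cross = 0.5·0.5 − 6.5·15.5 = -100.5000; (r_i+r_j)·cross = 7·-100.5000 = -703.5000
edge 1: (6.5,0.5)→(14,3)  cross = 6.5·3 − 14·0.5 = 12.5000; (r_i+r_j)·cross = 20.5·12.5000 = 256.2500
edge 2: (14,3)→(17.5,7)  cross = 14·7 − 17.5·3 = 45.5000; (r_i+r_j)·cross = 31.5·45.5000 = 1433.2500
edge 3: (17.5,7)→(18.5,17.5)  cross = 17.5·17.5 − 18.5·7 = 176.7500; (r_i+r_j)·cross = 36·176.7500 = 6363.0000
edge 4: (18.5,17.5)→(18,30.5)  cross = 18.5·30.5 − 18·17.5 = 249.2500; (r_i+r_j)·cross = 36.5·249.2500 = 9097.6250
edge 5: (18,30.5)→(13,39.5)  cross = 18·39.5 − 13·30.5 = 314.5000; (r_i+r_j)·cross = 31·314.5000 = 9749.5000
edge 6: (13,39.5)→(7.5,36.5)  cross = 13·36.5 − 7.5·39.5 = 178.2500; (r_i+r_j)·cross = 20.5·178.2500 = 3654.1250
edge 7: (7.5,36.5)→(0.5,15.5)  cross = 7.5·15.5 − 0.5·36.5 = 98.0000; (r_i+r_j)·cross = 8·98.0000 = 784.0000
Σcross = 974.2500 → A = |Σcross|/2 = 487.1250 mm²
Σ(r_i+r_j)·cross = 30634.2500 → first moment M = |Σ|/6 = 5105.7083
R_c = M/A = 5105.7083/487.1250 = 10.4813 mm
θ = 128° = 2.234021 rad
V = θ·R_c·A = 2.234021·10.4813·487.1250 = 11406.262 mm³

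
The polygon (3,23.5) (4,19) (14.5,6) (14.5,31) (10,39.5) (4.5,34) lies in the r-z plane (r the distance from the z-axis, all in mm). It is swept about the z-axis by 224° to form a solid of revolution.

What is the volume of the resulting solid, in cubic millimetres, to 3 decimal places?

Profile (r,z), 6 vertices: (3,23.5) (4,19) (14.5,6) (14.5,31) (10,39.5) (4.5,34)
edge 0: (3,23.5)→(4,19)  cross = 3·19 − 4·23.5 = -37.0000; (r_i+r_j)·cross = 7·-37.0000 = -259.0000
edge 1: (4,19)→(14.5,6)  cross = 4·6 − 14.5·19 = -251.5000; (r_i+r_j)·cross = 18.5·-251.5000 = -4652.7500
edge 2: (14.5,6)→(14.5,31)  cross = 14.5·31 − 14.5·6 = 362.5000; (r_i+r_j)·cross = 29·362.5000 = 10512.5000
edge 3: (14.5,31)→(10,39.5)  cross = 14.5·39.5 − 10·31 = 262.7500; (r_i+r_j)·cross = 24.5·262.7500 = 6437.3750
edge 4: (10,39.5)→(4.5,34)  cross = 10·34 − 4.5·39.5 = 162.2500; (r_i+r_j)·cross = 14.5·162.2500 = 2352.6250
edge 5: (4.5,34)→(3,23.5)  cross = 4.5·23.5 − 3·34 = 3.7500; (r_i+r_j)·cross = 7.5·3.7500 = 28.1250
Σcross = 502.7500 → A = |Σcross|/2 = 251.3750 mm²
Σ(r_i+r_j)·cross = 14418.8750 → first moment M = |Σ|/6 = 2403.1458
R_c = M/A = 2403.1458/251.3750 = 9.5600 mm
θ = 224° = 3.909538 rad
V = θ·R_c·A = 3.909538·9.5600·251.3750 = 9395.189 mm³

Volume = 9395.189 mm³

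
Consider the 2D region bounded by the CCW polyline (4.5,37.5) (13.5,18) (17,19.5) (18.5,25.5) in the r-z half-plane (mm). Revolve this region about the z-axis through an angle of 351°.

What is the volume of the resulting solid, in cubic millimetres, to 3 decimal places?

Profile (r,z), 4 vertices: (4.5,37.5) (13.5,18) (17,19.5) (18.5,25.5)
edge 0: (4.5,37.5)→(13.5,18)  cross = 4.5·18 − 13.5·37.5 = -425.2500; (r_i+r_j)·cross = 18·-425.2500 = -7654.5000
edge 1: (13.5,18)→(17,19.5)  cross = 13.5·19.5 − 17·18 = -42.7500; (r_i+r_j)·cross = 30.5·-42.7500 = -1303.8750
edge 2: (17,19.5)→(18.5,25.5)  cross = 17·25.5 − 18.5·19.5 = 72.7500; (r_i+r_j)·cross = 35.5·72.7500 = 2582.6250
edge 3: (18.5,25.5)→(4.5,37.5)  cross = 18.5·37.5 − 4.5·25.5 = 579.0000; (r_i+r_j)·cross = 23·579.0000 = 13317.0000
Σcross = 183.7500 → A = |Σcross|/2 = 91.8750 mm²
Σ(r_i+r_j)·cross = 6941.2500 → first moment M = |Σ|/6 = 1156.8750
R_c = M/A = 1156.8750/91.8750 = 12.5918 mm
θ = 351° = 6.126106 rad
V = θ·R_c·A = 6.126106·12.5918·91.8750 = 7087.139 mm³

Volume = 7087.139 mm³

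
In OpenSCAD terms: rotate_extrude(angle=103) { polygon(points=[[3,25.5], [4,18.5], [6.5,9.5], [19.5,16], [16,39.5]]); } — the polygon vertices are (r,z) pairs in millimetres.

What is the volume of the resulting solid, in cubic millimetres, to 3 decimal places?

Profile (r,z), 5 vertices: (3,25.5) (4,18.5) (6.5,9.5) (19.5,16) (16,39.5)
edge 0: (3,25.5)→(4,18.5)  cross = 3·18.5 − 4·25.5 = -46.5000; (r_i+r_j)·cross = 7·-46.5000 = -325.5000
edge 1: (4,18.5)→(6.5,9.5)  cross = 4·9.5 − 6.5·18.5 = -82.2500; (r_i+r_j)·cross = 10.5·-82.2500 = -863.6250
edge 2: (6.5,9.5)→(19.5,16)  cross = 6.5·16 − 19.5·9.5 = -81.2500; (r_i+r_j)·cross = 26·-81.2500 = -2112.5000
edge 3: (19.5,16)→(16,39.5)  cross = 19.5·39.5 − 16·16 = 514.2500; (r_i+r_j)·cross = 35.5·514.2500 = 18255.8750
edge 4: (16,39.5)→(3,25.5)  cross = 16·25.5 − 3·39.5 = 289.5000; (r_i+r_j)·cross = 19·289.5000 = 5500.5000
Σcross = 593.7500 → A = |Σcross|/2 = 296.8750 mm²
Σ(r_i+r_j)·cross = 20454.7500 → first moment M = |Σ|/6 = 3409.1250
R_c = M/A = 3409.1250/296.8750 = 11.4834 mm
θ = 103° = 1.797689 rad
V = θ·R_c·A = 1.797689·11.4834·296.8750 = 6128.547 mm³

Volume = 6128.547 mm³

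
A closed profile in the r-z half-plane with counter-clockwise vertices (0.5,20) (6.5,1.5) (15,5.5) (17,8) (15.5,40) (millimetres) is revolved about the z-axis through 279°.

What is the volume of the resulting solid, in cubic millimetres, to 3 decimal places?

Volume = 18616.080 mm³

Profile (r,z), 5 vertices: (0.5,20) (6.5,1.5) (15,5.5) (17,8) (15.5,40)
edge 0: (0.5,20)→(6.5,1.5)  cross = 0.5·1.5 − 6.5·20 = -129.2500; (r_i+r_j)·cross = 7·-129.2500 = -904.7500
edge 1: (6.5,1.5)→(15,5.5)  cross = 6.5·5.5 − 15·1.5 = 13.2500; (r_i+r_j)·cross = 21.5·13.2500 = 284.8750
edge 2: (15,5.5)→(17,8)  cross = 15·8 − 17·5.5 = 26.5000; (r_i+r_j)·cross = 32·26.5000 = 848.0000
edge 3: (17,8)→(15.5,40)  cross = 17·40 − 15.5·8 = 556.0000; (r_i+r_j)·cross = 32.5·556.0000 = 18070.0000
edge 4: (15.5,40)→(0.5,20)  cross = 15.5·20 − 0.5·40 = 290.0000; (r_i+r_j)·cross = 16·290.0000 = 4640.0000
Σcross = 756.5000 → A = |Σcross|/2 = 378.2500 mm²
Σ(r_i+r_j)·cross = 22938.1250 → first moment M = |Σ|/6 = 3823.0208
R_c = M/A = 3823.0208/378.2500 = 10.1071 mm
θ = 279° = 4.869469 rad
V = θ·R_c·A = 4.869469·10.1071·378.2500 = 18616.080 mm³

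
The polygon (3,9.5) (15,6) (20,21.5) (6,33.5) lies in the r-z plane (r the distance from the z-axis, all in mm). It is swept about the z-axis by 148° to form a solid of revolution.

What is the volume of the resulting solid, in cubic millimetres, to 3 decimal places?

Volume = 7973.560 mm³

Profile (r,z), 4 vertices: (3,9.5) (15,6) (20,21.5) (6,33.5)
edge 0: (3,9.5)→(15,6)  cross = 3·6 − 15·9.5 = -124.5000; (r_i+r_j)·cross = 18·-124.5000 = -2241.0000
edge 1: (15,6)→(20,21.5)  cross = 15·21.5 − 20·6 = 202.5000; (r_i+r_j)·cross = 35·202.5000 = 7087.5000
edge 2: (20,21.5)→(6,33.5)  cross = 20·33.5 − 6·21.5 = 541.0000; (r_i+r_j)·cross = 26·541.0000 = 14066.0000
edge 3: (6,33.5)→(3,9.5)  cross = 6·9.5 − 3·33.5 = -43.5000; (r_i+r_j)·cross = 9·-43.5000 = -391.5000
Σcross = 575.5000 → A = |Σcross|/2 = 287.7500 mm²
Σ(r_i+r_j)·cross = 18521.0000 → first moment M = |Σ|/6 = 3086.8333
R_c = M/A = 3086.8333/287.7500 = 10.7275 mm
θ = 148° = 2.583087 rad
V = θ·R_c·A = 2.583087·10.7275·287.7500 = 7973.560 mm³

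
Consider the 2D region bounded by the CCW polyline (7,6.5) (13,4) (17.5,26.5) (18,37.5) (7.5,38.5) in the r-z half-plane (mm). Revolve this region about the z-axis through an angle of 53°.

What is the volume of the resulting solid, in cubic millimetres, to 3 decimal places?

Profile (r,z), 5 vertices: (7,6.5) (13,4) (17.5,26.5) (18,37.5) (7.5,38.5)
edge 0: (7,6.5)→(13,4)  cross = 7·4 − 13·6.5 = -56.5000; (r_i+r_j)·cross = 20·-56.5000 = -1130.0000
edge 1: (13,4)→(17.5,26.5)  cross = 13·26.5 − 17.5·4 = 274.5000; (r_i+r_j)·cross = 30.5·274.5000 = 8372.2500
edge 2: (17.5,26.5)→(18,37.5)  cross = 17.5·37.5 − 18·26.5 = 179.2500; (r_i+r_j)·cross = 35.5·179.2500 = 6363.3750
edge 3: (18,37.5)→(7.5,38.5)  cross = 18·38.5 − 7.5·37.5 = 411.7500; (r_i+r_j)·cross = 25.5·411.7500 = 10499.6250
edge 4: (7.5,38.5)→(7,6.5)  cross = 7.5·6.5 − 7·38.5 = -220.7500; (r_i+r_j)·cross = 14.5·-220.7500 = -3200.8750
Σcross = 588.2500 → A = |Σcross|/2 = 294.1250 mm²
Σ(r_i+r_j)·cross = 20904.3750 → first moment M = |Σ|/6 = 3484.0625
R_c = M/A = 3484.0625/294.1250 = 11.8455 mm
θ = 53° = 0.925025 rad
V = θ·R_c·A = 0.925025·11.8455·294.1250 = 3222.843 mm³

Volume = 3222.843 mm³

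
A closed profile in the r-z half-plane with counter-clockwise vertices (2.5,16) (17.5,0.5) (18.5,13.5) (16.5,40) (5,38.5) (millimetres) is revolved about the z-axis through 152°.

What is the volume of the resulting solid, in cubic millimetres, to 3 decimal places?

Volume = 13236.536 mm³

Profile (r,z), 5 vertices: (2.5,16) (17.5,0.5) (18.5,13.5) (16.5,40) (5,38.5)
edge 0: (2.5,16)→(17.5,0.5)  cross = 2.5·0.5 − 17.5·16 = -278.7500; (r_i+r_j)·cross = 20·-278.7500 = -5575.0000
edge 1: (17.5,0.5)→(18.5,13.5)  cross = 17.5·13.5 − 18.5·0.5 = 227.0000; (r_i+r_j)·cross = 36·227.0000 = 8172.0000
edge 2: (18.5,13.5)→(16.5,40)  cross = 18.5·40 − 16.5·13.5 = 517.2500; (r_i+r_j)·cross = 35·517.2500 = 18103.7500
edge 3: (16.5,40)→(5,38.5)  cross = 16.5·38.5 − 5·40 = 435.2500; (r_i+r_j)·cross = 21.5·435.2500 = 9357.8750
edge 4: (5,38.5)→(2.5,16)  cross = 5·16 − 2.5·38.5 = -16.2500; (r_i+r_j)·cross = 7.5·-16.2500 = -121.8750
Σcross = 884.5000 → A = |Σcross|/2 = 442.2500 mm²
Σ(r_i+r_j)·cross = 29936.7500 → first moment M = |Σ|/6 = 4989.4583
R_c = M/A = 4989.4583/442.2500 = 11.2820 mm
θ = 152° = 2.652900 rad
V = θ·R_c·A = 2.652900·11.2820·442.2500 = 13236.536 mm³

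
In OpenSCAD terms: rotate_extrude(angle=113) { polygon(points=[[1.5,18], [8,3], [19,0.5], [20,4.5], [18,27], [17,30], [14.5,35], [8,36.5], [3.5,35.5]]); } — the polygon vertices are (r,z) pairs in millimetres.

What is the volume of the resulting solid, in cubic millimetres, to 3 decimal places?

Profile (r,z), 9 vertices: (1.5,18) (8,3) (19,0.5) (20,4.5) (18,27) (17,30) (14.5,35) (8,36.5) (3.5,35.5)
edge 0: (1.5,18)→(8,3)  cross = 1.5·3 − 8·18 = -139.5000; (r_i+r_j)·cross = 9.5·-139.5000 = -1325.2500
edge 1: (8,3)→(19,0.5)  cross = 8·0.5 − 19·3 = -53.0000; (r_i+r_j)·cross = 27·-53.0000 = -1431.0000
edge 2: (19,0.5)→(20,4.5)  cross = 19·4.5 − 20·0.5 = 75.5000; (r_i+r_j)·cross = 39·75.5000 = 2944.5000
edge 3: (20,4.5)→(18,27)  cross = 20·27 − 18·4.5 = 459.0000; (r_i+r_j)·cross = 38·459.0000 = 17442.0000
edge 4: (18,27)→(17,30)  cross = 18·30 − 17·27 = 81.0000; (r_i+r_j)·cross = 35·81.0000 = 2835.0000
edge 5: (17,30)→(14.5,35)  cross = 17·35 − 14.5·30 = 160.0000; (r_i+r_j)·cross = 31.5·160.0000 = 5040.0000
edge 6: (14.5,35)→(8,36.5)  cross = 14.5·36.5 − 8·35 = 249.2500; (r_i+r_j)·cross = 22.5·249.2500 = 5608.1250
edge 7: (8,36.5)→(3.5,35.5)  cross = 8·35.5 − 3.5·36.5 = 156.2500; (r_i+r_j)·cross = 11.5·156.2500 = 1796.8750
edge 8: (3.5,35.5)→(1.5,18)  cross = 3.5·18 − 1.5·35.5 = 9.7500; (r_i+r_j)·cross = 5·9.7500 = 48.7500
Σcross = 998.2500 → A = |Σcross|/2 = 499.1250 mm²
Σ(r_i+r_j)·cross = 32959.0000 → first moment M = |Σ|/6 = 5493.1667
R_c = M/A = 5493.1667/499.1250 = 11.0056 mm
θ = 113° = 1.972222 rad
V = θ·R_c·A = 1.972222·11.0056·499.1250 = 10833.744 mm³

Volume = 10833.744 mm³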